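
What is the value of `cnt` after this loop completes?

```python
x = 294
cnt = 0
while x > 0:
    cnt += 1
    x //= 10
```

Count digits by repeated division by 10
`cnt` takes the values: 0 → 1 → 2 → 3

Answer: 3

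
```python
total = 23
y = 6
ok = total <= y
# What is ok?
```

Trace:
`total = 23` → total = 23
`y = 6` → y = 6
`ok = total <= y` → ok = False
So ok = False

Answer: False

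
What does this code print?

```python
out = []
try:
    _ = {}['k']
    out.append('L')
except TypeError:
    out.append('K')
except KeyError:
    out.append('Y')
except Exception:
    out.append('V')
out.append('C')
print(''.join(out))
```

Execution trace: 'Y' (except KeyError) → 'C' (after the try/except). Output: YC

Answer: YC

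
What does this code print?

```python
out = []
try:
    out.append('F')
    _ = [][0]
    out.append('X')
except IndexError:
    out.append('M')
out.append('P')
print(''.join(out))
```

Execution trace: 'F' (try body) → 'M' (except IndexError) → 'P' (after the try/except). Output: FMP

Answer: FMP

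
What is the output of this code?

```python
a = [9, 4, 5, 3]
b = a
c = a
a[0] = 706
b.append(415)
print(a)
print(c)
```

Key concept: multiple aliases.
Step by step:
`a = [9, 4, 5, 3]` → a = [9, 4, 5, 3]
`b = a` → b = [9, 4, 5, 3] (same object as a)
`c = a` → c = [9, 4, 5, 3] (same object as a, b)
`a[0] = 706` → a = [706, 4, 5, 3] (same object as b, c); b = [706, 4, 5, 3] (same object as a, c); c = [706, 4, 5, 3] (same object as a, b)
`b.append(415)` → a = [706, 4, 5, 3, 415] (same object as b, c); b = [706, 4, 5, 3, 415] (same object as a, c); c = [706, 4, 5, 3, 415] (same object as a, b)
`print(a)` → prints [706, 4, 5, 3, 415]
`print(c)` → prints [706, 4, 5, 3, 415]

Answer:
[706, 4, 5, 3, 415]
[706, 4, 5, 3, 415]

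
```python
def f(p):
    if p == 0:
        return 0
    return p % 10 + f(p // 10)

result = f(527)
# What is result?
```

Sum of digits of 527: 7 + 2 + 5 = 14

Answer: 14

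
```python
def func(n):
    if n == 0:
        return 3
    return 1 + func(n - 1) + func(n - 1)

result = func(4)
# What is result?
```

func(n) = 1 + 2·func(n-1), func(0)=3. Closed form: (3+1)·2^4 - 1 = 63.

Answer: 63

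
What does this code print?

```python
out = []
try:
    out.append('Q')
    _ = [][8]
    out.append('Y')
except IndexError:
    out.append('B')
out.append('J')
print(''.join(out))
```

Execution trace: 'Q' (try body) → 'B' (except IndexError) → 'J' (after the try/except). Output: QBJ

Answer: QBJ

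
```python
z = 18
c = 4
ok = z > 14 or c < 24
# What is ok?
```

Trace:
`z = 18` → z = 18
`c = 4` → c = 4
`ok = z > 14 or c < 24` → ok = True
So ok = True

Answer: True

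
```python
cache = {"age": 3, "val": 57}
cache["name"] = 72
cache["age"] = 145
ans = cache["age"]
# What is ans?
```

Trace:
`cache = {"age": 3, "val": 57}` → cache = {'age': 3, 'val': 57}
`cache["name"] = 72` → cache = {'age': 3, 'val': 57, 'name': 72}
`cache["age"] = 145` → cache = {'age': 145, 'val': 57, 'name': 72}
`ans = cache["age"]` → ans = 145
So ans = 145

Answer: 145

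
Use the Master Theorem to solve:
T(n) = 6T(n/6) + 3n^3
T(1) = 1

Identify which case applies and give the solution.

a=6, b=6, f(n)=3n^3. log_6(6) = 1. Since c=3 > 1 and the regularity condition holds (6(n/6)^3 = (6/6^3)n^3 with 6/6^3 < 1), Case 3 applies: T(n) = Θ(f(n)) = O(n^3).

Answer: O(n^3) - Case 3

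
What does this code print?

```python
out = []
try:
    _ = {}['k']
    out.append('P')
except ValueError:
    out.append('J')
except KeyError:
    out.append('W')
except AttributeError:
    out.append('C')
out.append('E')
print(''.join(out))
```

Execution trace: 'W' (except KeyError) → 'E' (after the try/except). Output: WE

Answer: WE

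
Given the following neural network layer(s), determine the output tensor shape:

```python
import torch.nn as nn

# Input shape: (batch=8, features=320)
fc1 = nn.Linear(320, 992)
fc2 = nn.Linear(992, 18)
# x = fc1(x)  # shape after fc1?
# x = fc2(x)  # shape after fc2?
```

Input: (8, 320) -> after fc1: (8, 992) -> Output: (8, 18)

Answer: (8, 18)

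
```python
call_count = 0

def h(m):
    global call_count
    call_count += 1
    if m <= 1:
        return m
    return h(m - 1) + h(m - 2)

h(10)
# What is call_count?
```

Calls(m) = 1 + Calls(m-1) + Calls(m-2); Calls(0)=Calls(1)=1. For m=10 this gives 177.

Answer: 177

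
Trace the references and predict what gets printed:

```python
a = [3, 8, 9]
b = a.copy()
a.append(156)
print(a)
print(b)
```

Key concept: list.copy() creates independent copy.
Step by step:
`a = [3, 8, 9]` → a = [3, 8, 9]
`b = a.copy()` → b = [3, 8, 9]
`a.append(156)` → a = [3, 8, 9, 156]
`print(a)` → prints [3, 8, 9, 156]
`print(b)` → prints [3, 8, 9]

Answer:
[3, 8, 9, 156]
[3, 8, 9]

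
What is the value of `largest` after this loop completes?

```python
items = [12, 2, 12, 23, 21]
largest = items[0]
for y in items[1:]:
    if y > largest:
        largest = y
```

Maximum of [12, 2, 12, 23, 21]
`largest` takes the values: 12 → 23

Answer: 23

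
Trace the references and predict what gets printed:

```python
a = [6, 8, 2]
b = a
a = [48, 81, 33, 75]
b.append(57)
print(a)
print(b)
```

Key concept: rebinding vs mutation: a is rebound to a new list, b still points at the original.
Step by step:
`a = [6, 8, 2]` → a = [6, 8, 2]
`b = a` → b = [6, 8, 2] (same object as a)
`a = [48, 81, 33, 75]` → a = [48, 81, 33, 75]
`b.append(57)` → b = [6, 8, 2, 57]
`print(a)` → prints [48, 81, 33, 75]
`print(b)` → prints [6, 8, 2, 57]

Answer:
[48, 81, 33, 75]
[6, 8, 2, 57]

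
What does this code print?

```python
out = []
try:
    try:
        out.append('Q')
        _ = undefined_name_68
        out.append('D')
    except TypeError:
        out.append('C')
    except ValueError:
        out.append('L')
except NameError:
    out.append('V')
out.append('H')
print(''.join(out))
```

Execution trace: 'Q' (try body) → 'V' (outer except NameError) → 'H' (after the try/except). Output: QVH

Answer: QVH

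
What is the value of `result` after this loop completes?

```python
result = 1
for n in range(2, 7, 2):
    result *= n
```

Product of even numbers 2 to 6
`result` takes the values: 1 → 2 → 8 → 48

Answer: 48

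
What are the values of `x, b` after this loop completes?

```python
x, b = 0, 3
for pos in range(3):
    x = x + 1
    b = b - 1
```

x goes 0→3, b goes 3→0
`x, b` takes the values: (0, 3) → (1, 3) → (1, 2) → (2, 2) → (2, 1) → (3, 1) → (3, 0)

Answer: 3, 0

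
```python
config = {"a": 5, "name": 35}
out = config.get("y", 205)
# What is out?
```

Trace:
`config = {"a": 5, "name": 35}` → config = {'a': 5, 'name': 35}
`out = config.get("y", 205)` → out = 205
So out = 205

Answer: 205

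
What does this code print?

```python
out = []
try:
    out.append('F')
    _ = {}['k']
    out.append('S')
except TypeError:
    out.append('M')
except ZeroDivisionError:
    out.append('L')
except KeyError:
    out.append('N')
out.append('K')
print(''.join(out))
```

Execution trace: 'F' (try body) → 'N' (except KeyError) → 'K' (after the try/except). Output: FNK

Answer: FNK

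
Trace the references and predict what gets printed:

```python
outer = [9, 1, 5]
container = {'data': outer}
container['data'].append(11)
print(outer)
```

Key concept: dict holds reference to list.
Step by step:
`outer = [9, 1, 5]` → outer = [9, 1, 5]
`container = {'data': outer}` → container = {'data': [9, 1, 5]}
`container['data'].append(11)` → outer = [9, 1, 5, 11]; container = {'data': [9, 1, 5, 11]}
`print(outer)` → prints [9, 1, 5, 11]

Answer: [9, 1, 5, 11]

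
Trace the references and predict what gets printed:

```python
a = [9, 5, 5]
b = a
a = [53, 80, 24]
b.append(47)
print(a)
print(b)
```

Key concept: rebinding vs mutation: a is rebound to a new list, b still points at the original.
Step by step:
`a = [9, 5, 5]` → a = [9, 5, 5]
`b = a` → b = [9, 5, 5] (same object as a)
`a = [53, 80, 24]` → a = [53, 80, 24]
`b.append(47)` → b = [9, 5, 5, 47]
`print(a)` → prints [53, 80, 24]
`print(b)` → prints [9, 5, 5, 47]

Answer:
[53, 80, 24]
[9, 5, 5, 47]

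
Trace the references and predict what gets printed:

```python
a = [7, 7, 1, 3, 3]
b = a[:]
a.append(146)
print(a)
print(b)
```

Key concept: slice [:] creates copy.
Step by step:
`a = [7, 7, 1, 3, 3]` → a = [7, 7, 1, 3, 3]
`b = a[:]` → b = [7, 7, 1, 3, 3]
`a.append(146)` → a = [7, 7, 1, 3, 3, 146]
`print(a)` → prints [7, 7, 1, 3, 3, 146]
`print(b)` → prints [7, 7, 1, 3, 3]

Answer:
[7, 7, 1, 3, 3, 146]
[7, 7, 1, 3, 3]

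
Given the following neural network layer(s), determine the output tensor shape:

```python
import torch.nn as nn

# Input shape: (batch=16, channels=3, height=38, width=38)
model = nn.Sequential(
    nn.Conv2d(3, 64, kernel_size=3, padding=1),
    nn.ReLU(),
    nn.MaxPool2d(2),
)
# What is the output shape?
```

Input: (16, 3, 38, 38) -> after Conv2d: (16, 64, 38, 38) -> after ReLU: (16, 64, 38, 38) -> Output: (16, 64, 19, 19)

Answer: (16, 64, 19, 19)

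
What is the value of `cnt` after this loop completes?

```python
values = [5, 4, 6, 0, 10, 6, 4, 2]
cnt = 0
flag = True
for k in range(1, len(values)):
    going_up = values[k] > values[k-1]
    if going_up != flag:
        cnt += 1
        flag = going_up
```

Count direction changes in [5, 4, 6, 0, 10, 6, 4, 2]
`cnt` takes the values: 0 → 1 → 2 → 3 → 4 → 5

Answer: 5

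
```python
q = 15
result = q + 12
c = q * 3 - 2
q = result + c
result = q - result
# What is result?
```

Trace:
`q = 15` → q = 15
`result = q + 12` → result = 27
`c = q * 3 - 2` → c = 43
`q = result + c` → q = 70
`result = q - result` → result = 43
So result = 43

Answer: 43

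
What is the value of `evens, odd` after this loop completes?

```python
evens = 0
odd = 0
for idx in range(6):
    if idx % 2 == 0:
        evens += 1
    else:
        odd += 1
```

Count evens and odds in range(6)
`evens, odd` takes the values: (0, 0) → (1, 0) → (1, 1) → (2, 1) → (2, 2) → (3, 2) → (3, 3)

Answer: 3, 3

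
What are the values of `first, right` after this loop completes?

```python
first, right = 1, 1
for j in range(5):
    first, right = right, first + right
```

Fibonacci: after 5 iterations
`first, right` takes the values: (1, 1) → (1, 2) → (2, 3) → (3, 5) → (5, 8) → (8, 13)

Answer: 8, 13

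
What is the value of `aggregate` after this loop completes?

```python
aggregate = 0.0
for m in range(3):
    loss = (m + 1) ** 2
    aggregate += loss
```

Sum of squared losses 1² + 2² + ... + 3²
`aggregate` takes the values: 0.0 → 1.0 → 5.0 → 14.0

Answer: 14.0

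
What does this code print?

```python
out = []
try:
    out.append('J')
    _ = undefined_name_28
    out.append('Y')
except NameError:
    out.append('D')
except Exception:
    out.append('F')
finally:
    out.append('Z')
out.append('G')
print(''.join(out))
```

Execution trace: 'J' (try body) → 'D' (except NameError) → 'Z' (finally) → 'G' (after the try/except). Output: JDZG

Answer: JDZG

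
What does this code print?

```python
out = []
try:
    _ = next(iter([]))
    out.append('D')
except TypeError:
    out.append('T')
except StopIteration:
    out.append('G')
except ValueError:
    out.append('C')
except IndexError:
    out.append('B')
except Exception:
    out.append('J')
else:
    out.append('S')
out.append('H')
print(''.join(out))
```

Execution trace: 'G' (except StopIteration) → 'H' (after the try/except). Output: GH

Answer: GH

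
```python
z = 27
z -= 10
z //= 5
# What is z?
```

Trace:
`z = 27` → z = 27
`z -= 10` → z = 17
`z //= 5` → z = 3
So z = 3

Answer: 3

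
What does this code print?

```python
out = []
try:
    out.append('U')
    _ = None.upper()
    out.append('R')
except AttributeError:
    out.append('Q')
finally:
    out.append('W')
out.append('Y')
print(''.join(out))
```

Execution trace: 'U' (try body) → 'Q' (except AttributeError) → 'W' (finally) → 'Y' (after the try/except). Output: UQWY

Answer: UQWY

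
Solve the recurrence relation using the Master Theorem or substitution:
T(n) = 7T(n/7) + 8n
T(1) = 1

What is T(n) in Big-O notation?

By Master Theorem: a=7, b=7, f(n)=8n. Since log_7(7) = 1 and f(n) = Θ(n^1), Case 2 applies. T(n) = O(n log n).

Answer: O(n log n)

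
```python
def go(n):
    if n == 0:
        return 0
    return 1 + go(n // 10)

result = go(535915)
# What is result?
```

Count of digits of 535915: 6

Answer: 6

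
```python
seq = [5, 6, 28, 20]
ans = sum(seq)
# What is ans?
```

Trace:
`seq = [5, 6, 28, 20]` → seq = [5, 6, 28, 20]
`ans = sum(seq)` → ans = 59
So ans = 59

Answer: 59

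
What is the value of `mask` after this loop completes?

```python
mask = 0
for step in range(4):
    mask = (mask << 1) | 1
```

Build 4 consecutive 1-bits: 0b1111
`mask` takes the values: 0 → 1 → 3 → 7 → 15

Answer: 15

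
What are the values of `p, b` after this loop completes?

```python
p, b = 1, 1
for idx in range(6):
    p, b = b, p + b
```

Fibonacci: after 6 iterations
`p, b` takes the values: (1, 1) → (1, 2) → (2, 3) → (3, 5) → (5, 8) → (8, 13) → (13, 21)

Answer: 13, 21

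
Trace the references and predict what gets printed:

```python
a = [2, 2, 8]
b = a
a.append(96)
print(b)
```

Key concept: basic list aliasing.
Step by step:
`a = [2, 2, 8]` → a = [2, 2, 8]
`b = a` → b = [2, 2, 8] (same object as a)
`a.append(96)` → a = [2, 2, 8, 96] (same object as b); b = [2, 2, 8, 96] (same object as a)
`print(b)` → prints [2, 2, 8, 96]

Answer: [2, 2, 8, 96]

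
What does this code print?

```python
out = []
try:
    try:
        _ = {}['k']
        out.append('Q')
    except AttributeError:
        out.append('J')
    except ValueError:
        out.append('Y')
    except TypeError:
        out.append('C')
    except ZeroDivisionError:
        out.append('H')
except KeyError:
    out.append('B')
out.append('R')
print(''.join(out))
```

Execution trace: 'B' (outer except KeyError) → 'R' (after the try/except). Output: BR

Answer: BR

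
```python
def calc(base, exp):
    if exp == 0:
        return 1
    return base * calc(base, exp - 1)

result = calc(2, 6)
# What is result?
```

calc(2, 6) = 2 * 2 * 2 * 2 * 2 * 2 = 64

Answer: 64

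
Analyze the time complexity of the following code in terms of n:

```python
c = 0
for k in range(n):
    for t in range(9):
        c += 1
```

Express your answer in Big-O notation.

Each loop level contributes: n × 1. Multiplying the contributions gives O(n).

Answer: O(n)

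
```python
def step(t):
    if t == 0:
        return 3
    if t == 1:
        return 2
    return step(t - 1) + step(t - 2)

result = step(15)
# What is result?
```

Build up from base cases: step(0)=3, step(1)=2, step(2)=5, step(3)=7, step(4)=12, step(5)=19, step(6)=31, ..., step(15)=2351

Answer: 2351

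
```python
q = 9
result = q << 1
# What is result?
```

Trace:
`q = 9` → q = 9
`result = q << 1` → result = 18
So result = 18

Answer: 18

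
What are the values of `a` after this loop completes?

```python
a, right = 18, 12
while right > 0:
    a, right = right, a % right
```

GCD of 18 and 12
`a` takes the values: 18 → 12 → 6

Answer: 6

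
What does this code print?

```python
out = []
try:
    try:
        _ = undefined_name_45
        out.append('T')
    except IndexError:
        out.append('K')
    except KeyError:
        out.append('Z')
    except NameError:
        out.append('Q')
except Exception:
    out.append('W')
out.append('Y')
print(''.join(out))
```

Execution trace: 'Q' (inner except NameError) → 'Y' (after the try/except). Output: QY

Answer: QY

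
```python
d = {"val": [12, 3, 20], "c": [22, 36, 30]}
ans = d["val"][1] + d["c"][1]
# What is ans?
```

Trace:
`d = {"val": [12, 3, 20], "c": [22, 36, 30]}` → d = {'val': [12, 3, 20], 'c': [22, 36, 30]}
`ans = d["val"][1] + d["c"][1]` → ans = 39
So ans = 39

Answer: 39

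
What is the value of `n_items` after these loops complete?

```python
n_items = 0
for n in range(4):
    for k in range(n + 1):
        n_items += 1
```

Triangle: 1 + 2 + ... + 4
`n_items` takes the values: 0 → 1 → 2 → 3 → 4 → 5 → 6 → 7 → 8 → 9 → 10

Answer: 10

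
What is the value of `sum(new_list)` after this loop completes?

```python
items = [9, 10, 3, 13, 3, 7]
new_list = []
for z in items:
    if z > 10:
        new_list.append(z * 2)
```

Sum of doubled values > 10
`new_list` takes the values: [] → [26]
So `sum(new_list)` = 26

Answer: 26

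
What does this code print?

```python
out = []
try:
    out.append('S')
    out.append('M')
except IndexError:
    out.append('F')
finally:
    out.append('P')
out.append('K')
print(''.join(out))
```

Execution trace: 'S' (try body) → 'M' (try body, no exception) → 'P' (finally) → 'K' (after the try/except). Output: SMPK

Answer: SMPK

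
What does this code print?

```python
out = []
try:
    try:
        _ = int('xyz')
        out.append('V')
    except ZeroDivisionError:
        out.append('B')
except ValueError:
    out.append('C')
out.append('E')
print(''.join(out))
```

Execution trace: 'C' (outer except ValueError) → 'E' (after the try/except). Output: CE

Answer: CE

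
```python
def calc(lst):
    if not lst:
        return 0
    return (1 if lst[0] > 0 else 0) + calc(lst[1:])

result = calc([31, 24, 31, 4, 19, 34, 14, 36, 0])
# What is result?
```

Count of positive elements in [31, 24, 31, 4, 19, 34, 14, 36, 0] = 8

Answer: 8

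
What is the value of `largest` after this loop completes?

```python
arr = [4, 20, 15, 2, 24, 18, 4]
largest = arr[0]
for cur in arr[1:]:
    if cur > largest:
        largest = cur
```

Maximum of [4, 20, 15, 2, 24, 18, 4]
`largest` takes the values: 4 → 20 → 24

Answer: 24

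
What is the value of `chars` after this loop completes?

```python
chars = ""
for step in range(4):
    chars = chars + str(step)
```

Concatenate digits 0 to 3
`chars` takes the values: "" → "0" → "01" → "012" → "0123"

Answer: "0123"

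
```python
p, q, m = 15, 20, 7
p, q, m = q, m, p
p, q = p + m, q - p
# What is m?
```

Trace:
`p, q, m = 15, 20, 7` → p = 15; q = 20; m = 7
`p, q, m = q, m, p` → p = 20; q = 7; m = 15
`p, q = p + m, q - p` → p = 35; q = -13
So m = 15

Answer: 15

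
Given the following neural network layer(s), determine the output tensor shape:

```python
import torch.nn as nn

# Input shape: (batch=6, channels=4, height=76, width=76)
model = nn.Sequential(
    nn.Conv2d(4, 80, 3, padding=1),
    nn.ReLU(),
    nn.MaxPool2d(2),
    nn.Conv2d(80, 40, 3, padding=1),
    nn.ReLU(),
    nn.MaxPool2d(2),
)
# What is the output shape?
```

Input: (6, 4, 76, 76) -> after first Conv2d: (6, 80, 76, 76) -> after first MaxPool2d: (6, 80, 38, 38) -> after second Conv2d: (6, 40, 38, 38) -> Output: (6, 40, 19, 19)

Answer: (6, 40, 19, 19)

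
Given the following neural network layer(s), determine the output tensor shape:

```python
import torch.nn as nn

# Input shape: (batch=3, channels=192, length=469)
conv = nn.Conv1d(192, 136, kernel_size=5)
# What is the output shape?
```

Input: (3, 192, 469) -> Output: (3, 136, 465)

Answer: (3, 136, 465)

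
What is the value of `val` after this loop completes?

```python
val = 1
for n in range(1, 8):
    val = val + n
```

Start at 1, add 1 through 7
`val` takes the values: 1 → 2 → 4 → 7 → 11 → 16 → 22 → 29

Answer: 29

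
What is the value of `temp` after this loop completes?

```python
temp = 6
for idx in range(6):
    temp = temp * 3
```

Multiply by 3, 6 times: 6 * 3^6 = 4374
`temp` takes the values: 6 → 18 → 54 → 162 → 486 → 1458 → 4374

Answer: 4374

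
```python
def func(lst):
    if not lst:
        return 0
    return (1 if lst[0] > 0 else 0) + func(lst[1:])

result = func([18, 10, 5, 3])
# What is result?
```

Count of positive elements in [18, 10, 5, 3] = 4

Answer: 4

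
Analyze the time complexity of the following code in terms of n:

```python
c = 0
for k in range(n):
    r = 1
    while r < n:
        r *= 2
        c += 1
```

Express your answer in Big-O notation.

Each loop level contributes: n × log n. Multiplying the contributions gives O(n log n).

Answer: O(n log n)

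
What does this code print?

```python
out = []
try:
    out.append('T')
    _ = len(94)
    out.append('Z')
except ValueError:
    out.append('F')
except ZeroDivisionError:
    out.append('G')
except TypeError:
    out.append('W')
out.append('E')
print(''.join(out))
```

Execution trace: 'T' (try body) → 'W' (except TypeError) → 'E' (after the try/except). Output: TWE

Answer: TWE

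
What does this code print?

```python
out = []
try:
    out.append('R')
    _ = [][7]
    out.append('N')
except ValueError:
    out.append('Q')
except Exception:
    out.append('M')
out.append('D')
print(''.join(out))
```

Execution trace: 'R' (try body) → 'M' (except Exception) → 'D' (after the try/except). Output: RMD

Answer: RMD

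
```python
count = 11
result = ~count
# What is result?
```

Trace:
`count = 11` → count = 11
`result = ~count` → result = -12
So result = -12

Answer: -12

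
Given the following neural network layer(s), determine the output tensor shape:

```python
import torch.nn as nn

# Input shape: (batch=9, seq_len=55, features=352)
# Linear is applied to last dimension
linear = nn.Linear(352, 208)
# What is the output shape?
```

Input: (9, 55, 352) -> Output: (9, 55, 208)

Answer: (9, 55, 208)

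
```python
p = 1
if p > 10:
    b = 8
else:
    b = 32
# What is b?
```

Trace:
`p = 1` → p = 1
`if p > 10: ...` → p > 10 is False, take else branch → b = 32
So b = 32

Answer: 32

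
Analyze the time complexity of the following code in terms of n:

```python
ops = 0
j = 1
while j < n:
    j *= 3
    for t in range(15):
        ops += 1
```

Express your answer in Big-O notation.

Each loop level contributes: log n × 1. Multiplying the contributions gives O(log n).

Answer: O(log n)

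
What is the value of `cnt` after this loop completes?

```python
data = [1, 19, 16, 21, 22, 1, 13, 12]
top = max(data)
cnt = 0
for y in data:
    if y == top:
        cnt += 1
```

Count of max value 22 in [1, 19, 16, 21, 22, 1, 13, 12]
`cnt` takes the values: 0 → 1

Answer: 1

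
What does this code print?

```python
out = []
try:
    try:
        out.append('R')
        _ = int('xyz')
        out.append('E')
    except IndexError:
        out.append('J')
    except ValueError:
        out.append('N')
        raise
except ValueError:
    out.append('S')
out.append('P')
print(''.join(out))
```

Execution trace: 'R' (inner try body) → 'N' (inner except ValueError) → 'S' (outer except ValueError) → 'P' (after the try/except). Output: RNSP

Answer: RNSP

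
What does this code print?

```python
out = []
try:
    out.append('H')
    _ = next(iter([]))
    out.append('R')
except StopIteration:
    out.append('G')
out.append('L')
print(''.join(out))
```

Execution trace: 'H' (try body) → 'G' (except StopIteration) → 'L' (after the try/except). Output: HGL

Answer: HGL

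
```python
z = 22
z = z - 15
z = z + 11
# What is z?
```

Trace:
`z = 22` → z = 22
`z = z - 15` → z = 7
`z = z + 11` → z = 18
So z = 18

Answer: 18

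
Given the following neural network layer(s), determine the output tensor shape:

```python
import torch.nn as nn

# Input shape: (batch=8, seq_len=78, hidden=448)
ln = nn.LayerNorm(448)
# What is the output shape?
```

Input: (8, 78, 448) -> Output: (8, 78, 448)

Answer: (8, 78, 448)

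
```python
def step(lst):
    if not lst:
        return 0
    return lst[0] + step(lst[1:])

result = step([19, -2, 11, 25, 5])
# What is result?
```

19 + (-2) + 11 + 25 + 5 + 0 = 58

Answer: 58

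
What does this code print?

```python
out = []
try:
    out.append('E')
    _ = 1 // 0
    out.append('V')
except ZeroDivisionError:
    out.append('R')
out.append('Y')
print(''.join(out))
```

Execution trace: 'E' (try body) → 'R' (except ZeroDivisionError) → 'Y' (after the try/except). Output: ERY

Answer: ERY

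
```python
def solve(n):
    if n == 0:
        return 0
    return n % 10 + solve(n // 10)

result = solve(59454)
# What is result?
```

Sum of digits of 59454: 4 + 5 + 4 + 9 + 5 = 27

Answer: 27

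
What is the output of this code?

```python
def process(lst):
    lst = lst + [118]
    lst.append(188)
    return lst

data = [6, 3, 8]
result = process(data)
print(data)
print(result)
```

Key concept: rebinding parameter vs mutation.
Step by step:
`data = [6, 3, 8]` → data = [6, 3, 8]
`result = process(data)` → result = [6, 3, 8, 118, 188]
`print(data)` → prints [6, 3, 8]
`print(result)` → prints [6, 3, 8, 118, 188]

Answer:
[6, 3, 8]
[6, 3, 8, 118, 188]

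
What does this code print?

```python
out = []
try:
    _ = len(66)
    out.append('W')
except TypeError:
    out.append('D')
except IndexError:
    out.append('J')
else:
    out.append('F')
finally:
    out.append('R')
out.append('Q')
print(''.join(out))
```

Execution trace: 'D' (except TypeError) → 'R' (finally) → 'Q' (after the try/except). Output: DRQ

Answer: DRQ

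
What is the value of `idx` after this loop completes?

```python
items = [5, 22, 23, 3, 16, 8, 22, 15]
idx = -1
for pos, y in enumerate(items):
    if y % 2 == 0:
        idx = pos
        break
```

First even number index in [5, 22, 23, 3, 16, 8, 22, 15]
`idx` takes the values: -1 → 1

Answer: 1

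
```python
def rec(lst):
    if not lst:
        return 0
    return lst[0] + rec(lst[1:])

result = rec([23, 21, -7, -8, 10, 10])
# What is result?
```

23 + 21 + (-7) + (-8) + 10 + 10 + 0 = 49

Answer: 49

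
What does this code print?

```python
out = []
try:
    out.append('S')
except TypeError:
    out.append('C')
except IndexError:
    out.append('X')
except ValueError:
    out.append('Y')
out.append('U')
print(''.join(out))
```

Execution trace: 'S' (try body, no exception) → 'U' (after the try/except). Output: SU

Answer: SU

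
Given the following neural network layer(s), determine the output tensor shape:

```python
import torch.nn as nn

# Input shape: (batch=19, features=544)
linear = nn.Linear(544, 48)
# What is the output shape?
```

Input: (19, 544) -> Output: (19, 48)

Answer: (19, 48)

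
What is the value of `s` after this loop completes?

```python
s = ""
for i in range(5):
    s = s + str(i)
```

Concatenate digits 0 to 4
`s` takes the values: "" → "0" → "01" → "012" → "0123" → "01234"

Answer: "01234"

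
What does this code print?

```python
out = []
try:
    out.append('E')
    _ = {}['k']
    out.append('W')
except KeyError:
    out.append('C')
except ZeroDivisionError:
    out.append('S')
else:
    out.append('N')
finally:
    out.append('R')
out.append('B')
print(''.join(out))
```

Execution trace: 'E' (try body) → 'C' (except KeyError) → 'R' (finally) → 'B' (after the try/except). Output: ECRB

Answer: ECRB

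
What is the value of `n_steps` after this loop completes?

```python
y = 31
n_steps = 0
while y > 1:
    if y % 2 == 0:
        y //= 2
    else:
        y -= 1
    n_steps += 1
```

Steps to reduce 31 to 1
`n_steps` takes the values: 0 → 1 → 2 → 3 → 4 → 5 → 6 → 7 → 8

Answer: 8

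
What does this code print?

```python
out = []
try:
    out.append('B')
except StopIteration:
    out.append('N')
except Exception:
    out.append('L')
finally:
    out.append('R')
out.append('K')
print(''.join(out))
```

Execution trace: 'B' (try body, no exception) → 'R' (finally) → 'K' (after the try/except). Output: BRK

Answer: BRK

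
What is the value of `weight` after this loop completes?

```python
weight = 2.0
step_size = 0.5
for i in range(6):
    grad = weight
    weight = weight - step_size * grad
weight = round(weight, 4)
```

Gradient descent: w = 2.0 * (1 - 0.5)^6
`weight` takes the values: 2.0 → 1.0 → 0.5 → 0.25 → 0.125 → 0.0625 → 0.03125 → 0.0312

Answer: 0.0312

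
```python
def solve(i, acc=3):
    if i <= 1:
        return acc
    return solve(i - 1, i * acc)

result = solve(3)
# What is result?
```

Accumulator trace (n, acc): (3, 3) -> (2, 9) -> (1, 18) -> return 18

Answer: 18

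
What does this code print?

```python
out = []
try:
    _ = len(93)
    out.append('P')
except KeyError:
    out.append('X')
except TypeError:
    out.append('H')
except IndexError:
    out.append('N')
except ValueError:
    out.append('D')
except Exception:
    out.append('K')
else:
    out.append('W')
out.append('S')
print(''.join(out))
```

Execution trace: 'H' (except TypeError) → 'S' (after the try/except). Output: HS

Answer: HS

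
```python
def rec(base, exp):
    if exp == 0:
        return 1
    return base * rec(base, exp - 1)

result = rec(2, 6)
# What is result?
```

rec(2, 6) = 2 * 2 * 2 * 2 * 2 * 2 = 64

Answer: 64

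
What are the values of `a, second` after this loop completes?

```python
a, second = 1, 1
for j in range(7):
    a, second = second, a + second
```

Fibonacci: after 7 iterations
`a, second` takes the values: (1, 1) → (1, 2) → (2, 3) → (3, 5) → (5, 8) → (8, 13) → (13, 21) → (21, 34)

Answer: 21, 34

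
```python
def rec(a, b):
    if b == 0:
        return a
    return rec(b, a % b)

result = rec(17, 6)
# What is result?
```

rec(17, 6) -> rec(6, 5) -> rec(5, 1) -> rec(1, 0) -> 1

Answer: 1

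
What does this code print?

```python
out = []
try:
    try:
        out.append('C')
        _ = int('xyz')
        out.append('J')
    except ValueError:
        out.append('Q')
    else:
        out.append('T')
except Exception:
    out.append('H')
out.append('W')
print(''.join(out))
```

Execution trace: 'C' (inner try body) → 'Q' (inner except ValueError) → 'W' (after the try/except). Output: CQW

Answer: CQW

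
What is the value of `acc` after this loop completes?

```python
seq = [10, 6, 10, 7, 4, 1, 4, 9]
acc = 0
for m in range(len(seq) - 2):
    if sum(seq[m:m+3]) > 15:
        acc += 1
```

Count windows with sum > 15
`acc` takes the values: 0 → 1 → 2 → 3

Answer: 3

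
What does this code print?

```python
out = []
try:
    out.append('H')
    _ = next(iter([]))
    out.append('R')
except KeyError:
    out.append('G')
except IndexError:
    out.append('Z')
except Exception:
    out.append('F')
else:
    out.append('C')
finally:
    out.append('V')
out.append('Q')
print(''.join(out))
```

Execution trace: 'H' (try body) → 'F' (except Exception) → 'V' (finally) → 'Q' (after the try/except). Output: HFVQ

Answer: HFVQ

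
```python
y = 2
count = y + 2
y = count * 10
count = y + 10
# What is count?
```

Trace:
`y = 2` → y = 2
`count = y + 2` → count = 4
`y = count * 10` → y = 40
`count = y + 10` → count = 50
So count = 50

Answer: 50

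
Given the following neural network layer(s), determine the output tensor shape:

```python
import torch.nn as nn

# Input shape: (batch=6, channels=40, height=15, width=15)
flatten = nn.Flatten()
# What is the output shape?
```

Input: (6, 40, 15, 15) -> Output: (6, 9000)

Answer: (6, 9000)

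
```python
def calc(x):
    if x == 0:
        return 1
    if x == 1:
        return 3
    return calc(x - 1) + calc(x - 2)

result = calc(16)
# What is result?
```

Build up from base cases: calc(0)=1, calc(1)=3, calc(2)=4, calc(3)=7, calc(4)=11, calc(5)=18, calc(6)=29, ..., calc(16)=3571

Answer: 3571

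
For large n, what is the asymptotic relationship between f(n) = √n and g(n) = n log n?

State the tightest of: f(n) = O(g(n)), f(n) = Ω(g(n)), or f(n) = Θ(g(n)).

√n vs n log n: f(n) = O(g(n)) but not Ω(g(n)) — n log n grows strictly faster than √n.

Answer: f(n) = O(g(n)) but not Ω(g(n)) — n log n grows strictly faster than √n.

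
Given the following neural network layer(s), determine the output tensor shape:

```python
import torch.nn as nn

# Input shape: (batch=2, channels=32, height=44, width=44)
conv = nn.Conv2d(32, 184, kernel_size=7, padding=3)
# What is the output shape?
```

Input: (2, 32, 44, 44) -> Output: (2, 184, 44, 44)

Answer: (2, 184, 44, 44)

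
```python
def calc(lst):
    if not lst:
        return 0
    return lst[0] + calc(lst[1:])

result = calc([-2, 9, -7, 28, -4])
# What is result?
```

(-2) + 9 + (-7) + 28 + (-4) + 0 = 24

Answer: 24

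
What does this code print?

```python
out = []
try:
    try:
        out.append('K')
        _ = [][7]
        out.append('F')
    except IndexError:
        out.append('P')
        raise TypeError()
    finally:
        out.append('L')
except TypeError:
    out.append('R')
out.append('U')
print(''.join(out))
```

Execution trace: 'K' (inner try body) → 'P' (inner except IndexError) → 'L' (inner finally) → 'R' (outer except TypeError) → 'U' (after the try/except). Output: KPLRU

Answer: KPLRU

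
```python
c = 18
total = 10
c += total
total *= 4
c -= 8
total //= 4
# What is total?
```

Trace:
`c = 18` → c = 18
`total = 10` → total = 10
`c += total` → c = 28
`total *= 4` → total = 40
`c -= 8` → c = 20
`total //= 4` → total = 10
So total = 10

Answer: 10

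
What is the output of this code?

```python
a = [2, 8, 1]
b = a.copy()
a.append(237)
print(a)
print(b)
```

Key concept: list.copy() creates independent copy.
Step by step:
`a = [2, 8, 1]` → a = [2, 8, 1]
`b = a.copy()` → b = [2, 8, 1]
`a.append(237)` → a = [2, 8, 1, 237]
`print(a)` → prints [2, 8, 1, 237]
`print(b)` → prints [2, 8, 1]

Answer:
[2, 8, 1, 237]
[2, 8, 1]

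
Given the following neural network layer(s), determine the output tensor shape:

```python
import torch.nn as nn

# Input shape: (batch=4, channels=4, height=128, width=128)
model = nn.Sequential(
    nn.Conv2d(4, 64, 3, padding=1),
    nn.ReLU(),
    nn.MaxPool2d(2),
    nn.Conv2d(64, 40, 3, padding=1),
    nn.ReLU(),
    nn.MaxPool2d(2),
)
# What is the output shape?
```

Input: (4, 4, 128, 128) -> after first Conv2d: (4, 64, 128, 128) -> after first MaxPool2d: (4, 64, 64, 64) -> after second Conv2d: (4, 40, 64, 64) -> Output: (4, 40, 32, 32)

Answer: (4, 40, 32, 32)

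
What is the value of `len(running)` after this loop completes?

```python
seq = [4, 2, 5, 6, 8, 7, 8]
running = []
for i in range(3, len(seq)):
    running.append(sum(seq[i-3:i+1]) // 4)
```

Number of 4-element averages
`running` takes the values: [] → [4] → [4, 5] → [4, 5, 6] → [4, 5, 6, 7]
So `len(running)` = 4

Answer: 4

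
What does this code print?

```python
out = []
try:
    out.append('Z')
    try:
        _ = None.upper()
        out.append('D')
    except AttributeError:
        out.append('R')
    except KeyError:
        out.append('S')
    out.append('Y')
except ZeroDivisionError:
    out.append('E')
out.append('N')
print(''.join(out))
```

Execution trace: 'Z' (try body) → 'R' (inner except AttributeError) → 'Y' (try body, no exception) → 'N' (after the try/except). Output: ZRYN

Answer: ZRYN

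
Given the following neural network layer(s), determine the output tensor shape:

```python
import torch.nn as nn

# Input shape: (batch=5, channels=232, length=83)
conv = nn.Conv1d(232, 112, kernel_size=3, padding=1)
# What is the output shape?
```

Input: (5, 232, 83) -> Output: (5, 112, 83)

Answer: (5, 112, 83)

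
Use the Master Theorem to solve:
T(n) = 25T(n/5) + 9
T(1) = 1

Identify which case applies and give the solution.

a=25, b=5, f(n)=9. log_5(25) = 2. Since c=0 < 2, Case 1 applies: T(n) = Θ(n^log_b(a)) = O(n^2).

Answer: O(n^2) - Case 1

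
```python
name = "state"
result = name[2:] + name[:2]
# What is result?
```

Trace:
`name = "state"` → name = 'state'
`result = name[2:] + name[:2]` → result = 'atest'
So result = 'atest'

Answer: 'atest'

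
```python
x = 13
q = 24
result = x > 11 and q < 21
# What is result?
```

Trace:
`x = 13` → x = 13
`q = 24` → q = 24
`result = x > 11 and q < 21` → result = False
So result = False

Answer: False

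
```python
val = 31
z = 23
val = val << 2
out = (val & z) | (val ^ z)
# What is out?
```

Trace:
`val = 31` → val = 31
`z = 23` → z = 23
`val = val << 2` → val = 124
`out = (val & z) | (val ^ z)` → out = 127
So out = 127

Answer: 127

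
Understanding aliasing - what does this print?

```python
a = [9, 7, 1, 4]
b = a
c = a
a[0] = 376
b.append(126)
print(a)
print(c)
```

Key concept: multiple aliases.
Step by step:
`a = [9, 7, 1, 4]` → a = [9, 7, 1, 4]
`b = a` → b = [9, 7, 1, 4] (same object as a)
`c = a` → c = [9, 7, 1, 4] (same object as a, b)
`a[0] = 376` → a = [376, 7, 1, 4] (same object as b, c); b = [376, 7, 1, 4] (same object as a, c); c = [376, 7, 1, 4] (same object as a, b)
`b.append(126)` → a = [376, 7, 1, 4, 126] (same object as b, c); b = [376, 7, 1, 4, 126] (same object as a, c); c = [376, 7, 1, 4, 126] (same object as a, b)
`print(a)` → prints [376, 7, 1, 4, 126]
`print(c)` → prints [376, 7, 1, 4, 126]

Answer:
[376, 7, 1, 4, 126]
[376, 7, 1, 4, 126]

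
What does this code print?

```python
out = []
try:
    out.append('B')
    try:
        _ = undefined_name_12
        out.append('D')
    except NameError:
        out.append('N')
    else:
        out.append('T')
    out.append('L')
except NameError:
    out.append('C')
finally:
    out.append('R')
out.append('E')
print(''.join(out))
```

Execution trace: 'B' (try body) → 'N' (inner except NameError) → 'L' (try body, no exception) → 'R' (finally) → 'E' (after the try/except). Output: BNLRE

Answer: BNLRE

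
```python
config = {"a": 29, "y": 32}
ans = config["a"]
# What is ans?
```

Trace:
`config = {"a": 29, "y": 32}` → config = {'a': 29, 'y': 32}
`ans = config["a"]` → ans = 29
So ans = 29

Answer: 29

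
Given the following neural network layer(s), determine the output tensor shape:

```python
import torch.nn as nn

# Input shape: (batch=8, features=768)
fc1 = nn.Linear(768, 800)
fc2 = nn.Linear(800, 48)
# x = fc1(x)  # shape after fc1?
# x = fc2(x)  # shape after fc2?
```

Input: (8, 768) -> after fc1: (8, 800) -> Output: (8, 48)

Answer: (8, 48)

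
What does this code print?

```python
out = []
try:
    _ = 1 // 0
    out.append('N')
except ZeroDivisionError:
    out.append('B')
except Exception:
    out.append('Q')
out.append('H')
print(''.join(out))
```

Execution trace: 'B' (except ZeroDivisionError) → 'H' (after the try/except). Output: BH

Answer: BH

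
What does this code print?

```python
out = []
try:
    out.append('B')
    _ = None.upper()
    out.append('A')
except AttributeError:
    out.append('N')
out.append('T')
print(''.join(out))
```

Execution trace: 'B' (try body) → 'N' (except AttributeError) → 'T' (after the try/except). Output: BNT

Answer: BNT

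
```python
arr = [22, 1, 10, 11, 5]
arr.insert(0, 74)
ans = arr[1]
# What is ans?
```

Trace:
`arr = [22, 1, 10, 11, 5]` → arr = [22, 1, 10, 11, 5]
`arr.insert(0, 74)` → arr = [74, 22, 1, 10, 11, 5]
`ans = arr[1]` → ans = 22
So ans = 22

Answer: 22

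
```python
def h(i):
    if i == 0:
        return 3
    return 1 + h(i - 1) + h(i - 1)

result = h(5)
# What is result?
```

h(i) = 1 + 2·h(i-1), h(0)=3. Closed form: (3+1)·2^5 - 1 = 127.

Answer: 127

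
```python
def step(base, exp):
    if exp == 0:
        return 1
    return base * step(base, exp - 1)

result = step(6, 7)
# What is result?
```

step(6, 7) = 6 * 6 * 6 * 6 * 6 * 6 * 6 = 279936

Answer: 279936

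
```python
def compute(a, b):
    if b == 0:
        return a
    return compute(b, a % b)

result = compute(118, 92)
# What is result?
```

compute(118, 92) -> compute(92, 26) -> compute(26, 14) -> compute(14, 12) -> compute(12, 2) -> compute(2, 0) -> 2

Answer: 2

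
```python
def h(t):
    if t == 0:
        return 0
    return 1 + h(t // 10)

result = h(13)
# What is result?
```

Count of digits of 13: 2

Answer: 2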